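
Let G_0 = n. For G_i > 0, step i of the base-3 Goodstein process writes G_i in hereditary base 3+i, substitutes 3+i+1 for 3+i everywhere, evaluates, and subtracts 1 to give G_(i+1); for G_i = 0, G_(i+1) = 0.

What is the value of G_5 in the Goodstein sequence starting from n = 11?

43

G_0 = 11. HB_3(11) = 3^2 + 2. Bump = 18. G_1 = 17.
G_1 = 17. HB_4(17) = 4^2 + 1. Bump = 26. G_2 = 25.
G_2 = 25. HB_5(25) = 5^2. Bump = 36. G_3 = 35.
G_3 = 35. HB_6(35) = 5·6 + 5. Bump = 40. G_4 = 39.
G_4 = 39. HB_7(39) = 5·7 + 4. Bump = 44. G_5 = 43.
G_5 = 43. HB_8(43) = 5·8 + 3. Bump = 48. G_6 = 47.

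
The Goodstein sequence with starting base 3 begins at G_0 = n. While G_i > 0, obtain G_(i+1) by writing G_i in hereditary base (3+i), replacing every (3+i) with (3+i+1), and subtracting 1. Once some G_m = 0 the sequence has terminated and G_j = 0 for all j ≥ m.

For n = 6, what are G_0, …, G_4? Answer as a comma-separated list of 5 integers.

G_0=6  [base 3] 2·3  →[3↦4]→  2·4 = 8  −1 ⇒ G_1=7
G_1=7  [base 4] 4 + 3  →[4↦5]→  5 + 3 = 8  −1 ⇒ G_2=7
G_2=7  [base 5] 5 + 2  →[5↦6]→  6 + 2 = 8  −1 ⇒ G_3=7
G_3=7  [base 6] 6 + 1  →[6↦7]→  7 + 1 = 8  −1 ⇒ G_4=7

6, 7, 7, 7, 7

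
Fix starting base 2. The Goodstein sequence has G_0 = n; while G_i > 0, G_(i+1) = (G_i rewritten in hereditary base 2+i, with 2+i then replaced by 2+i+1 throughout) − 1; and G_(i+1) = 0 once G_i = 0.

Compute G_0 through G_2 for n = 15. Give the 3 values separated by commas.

base 2: 15 = 2^(2 + 1) + 2^2 + 2 + 1; at 3: 3^(3 + 1) + 3^3 + 3 + 1 = 112; next = 111
base 3: 111 = 3^(3 + 1) + 3^3 + 3; at 4: 4^(4 + 1) + 4^4 + 4 = 1284; next = 1283

15, 111, 1283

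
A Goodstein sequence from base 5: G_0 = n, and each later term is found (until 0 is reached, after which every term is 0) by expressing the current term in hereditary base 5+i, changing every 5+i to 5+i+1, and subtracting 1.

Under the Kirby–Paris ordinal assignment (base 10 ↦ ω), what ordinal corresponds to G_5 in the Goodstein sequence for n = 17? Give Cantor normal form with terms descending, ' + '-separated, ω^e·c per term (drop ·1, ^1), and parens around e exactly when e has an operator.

i=0: 17 = 3·5 + 2 (b=5); 5→6: 3·6 + 2 = 20; 20−1 = 19
i=1: 19 = 3·6 + 1 (b=6); 6→7: 3·7 + 1 = 22; 22−1 = 21
i=2: 21 = 3·7 (b=7); 7→8: 3·8 = 24; 24−1 = 23
i=3: 23 = 2·8 + 7 (b=8); 8→9: 2·9 + 7 = 25; 25−1 = 24
i=4: 24 = 2·9 + 6 (b=9); 9→10: 2·10 + 6 = 26; 26−1 = 25
i=5: 25 = 2·10 + 5 (b=10); 10→11: 2·11 + 5 = 27; 27−1 = 26

ω·2 + 5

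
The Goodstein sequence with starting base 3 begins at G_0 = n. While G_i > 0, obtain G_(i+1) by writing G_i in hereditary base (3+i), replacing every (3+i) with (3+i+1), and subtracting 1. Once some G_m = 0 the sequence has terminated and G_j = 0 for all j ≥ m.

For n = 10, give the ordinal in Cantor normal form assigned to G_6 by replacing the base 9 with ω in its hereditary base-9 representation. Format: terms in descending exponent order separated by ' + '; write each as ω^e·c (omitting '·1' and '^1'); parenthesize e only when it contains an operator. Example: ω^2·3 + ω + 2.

G_0=10  [base 3] 3^2 + 1  →[3↦4]→  4^2 + 1 = 17  −1 ⇒ G_1=16
G_1=16  [base 4] 4^2  →[4↦5]→  5^2 = 25  −1 ⇒ G_2=24
G_2=24  [base 5] 4·5 + 4  →[5↦6]→  4·6 + 4 = 28  −1 ⇒ G_3=27
G_3=27  [base 6] 4·6 + 3  →[6↦7]→  4·7 + 3 = 31  −1 ⇒ G_4=30
G_4=30  [base 7] 4·7 + 2  →[7↦8]→  4·8 + 2 = 34  −1 ⇒ G_5=33
G_5=33  [base 8] 4·8 + 1  →[8↦9]→  4·9 + 1 = 37  −1 ⇒ G_6=36
G_6=36  [base 9] 4·9  →[9↦10]→  4·10 = 40  −1 ⇒ G_7=39

ω·4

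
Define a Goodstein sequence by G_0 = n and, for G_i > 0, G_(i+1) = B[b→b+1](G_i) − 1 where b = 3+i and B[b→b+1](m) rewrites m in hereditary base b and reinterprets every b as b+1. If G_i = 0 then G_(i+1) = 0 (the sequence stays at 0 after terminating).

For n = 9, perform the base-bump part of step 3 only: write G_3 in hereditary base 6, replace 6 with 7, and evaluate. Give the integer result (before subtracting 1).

22

step 0: 9 = 3^2; sub 4 for 3: 4^2; = 16; G_1 = 16−1 = 15
step 1: 15 = 3·4 + 3; sub 5 for 4: 3·5 + 3; = 18; G_2 = 18−1 = 17
step 2: 17 = 3·5 + 2; sub 6 for 5: 3·6 + 2; = 20; G_3 = 20−1 = 19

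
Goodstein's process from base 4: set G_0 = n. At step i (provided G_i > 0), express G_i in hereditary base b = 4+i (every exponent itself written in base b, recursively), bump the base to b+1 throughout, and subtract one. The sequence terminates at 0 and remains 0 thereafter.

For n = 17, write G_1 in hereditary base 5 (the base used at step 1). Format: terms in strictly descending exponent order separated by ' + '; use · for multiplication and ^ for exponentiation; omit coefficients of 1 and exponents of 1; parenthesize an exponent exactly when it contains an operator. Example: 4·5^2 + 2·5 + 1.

5^2

17 —HB4→ 4^2 + 1 —bump→ 5^2 + 1 = 26 —(−1)→ 25
25 —HB5→ 5^2 —bump→ 6^2 = 36 —(−1)→ 35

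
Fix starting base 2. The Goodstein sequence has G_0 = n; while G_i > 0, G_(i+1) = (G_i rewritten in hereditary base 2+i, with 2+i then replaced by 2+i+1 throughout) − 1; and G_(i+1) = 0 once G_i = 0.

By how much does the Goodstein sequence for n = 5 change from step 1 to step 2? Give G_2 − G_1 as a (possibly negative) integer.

base 2: 5 = 2^2 + 1; at 3: 3^3 + 1 = 28; next = 27
base 3: 27 = 3^3; at 4: 4^4 = 256; next = 255

228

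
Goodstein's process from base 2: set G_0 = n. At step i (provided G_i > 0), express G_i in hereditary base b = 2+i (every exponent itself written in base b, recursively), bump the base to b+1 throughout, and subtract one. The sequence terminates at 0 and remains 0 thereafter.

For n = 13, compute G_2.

G_0 = 13. HB_2(13) = 2^(2 + 1) + 2^2 + 1. Bump = 109. G_1 = 108.
G_1 = 108. HB_3(108) = 3^(3 + 1) + 3^3. Bump = 1280. G_2 = 1279.
G_2 = 1279. HB_4(1279) = 4^(4 + 1) + 3·4^3 + 3·4^2 + 3·4 + 3. Bump = 16093. G_3 = 16092.

1279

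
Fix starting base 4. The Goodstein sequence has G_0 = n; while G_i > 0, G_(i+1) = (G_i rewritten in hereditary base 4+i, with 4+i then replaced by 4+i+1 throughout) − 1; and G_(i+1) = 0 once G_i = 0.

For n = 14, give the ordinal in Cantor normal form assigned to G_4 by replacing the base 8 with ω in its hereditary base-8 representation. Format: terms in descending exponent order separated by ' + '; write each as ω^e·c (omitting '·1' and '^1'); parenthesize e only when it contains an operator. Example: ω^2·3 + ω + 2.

[0] 14 ≡ 3·4 + 2 (base 4). Lift 5: 17. −1: 16.
[1] 16 ≡ 3·5 + 1 (base 5). Lift 6: 19. −1: 18.
[2] 18 ≡ 3·6 (base 6). Lift 7: 21. −1: 20.
[3] 20 ≡ 2·7 + 6 (base 7). Lift 8: 22. −1: 21.
[4] 21 ≡ 2·8 + 5 (base 8). Lift 9: 23. −1: 22.

ω·2 + 5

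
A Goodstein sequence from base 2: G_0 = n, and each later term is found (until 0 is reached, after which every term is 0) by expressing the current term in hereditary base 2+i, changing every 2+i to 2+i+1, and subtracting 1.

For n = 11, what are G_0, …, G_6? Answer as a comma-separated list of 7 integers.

11, 84, 1027, 15627, 279937, 5764801, 134217727

11 —HB2→ 2^(2 + 1) + 2 + 1 —bump→ 3^(3 + 1) + 3 + 1 = 85 —(−1)→ 84
84 —HB3→ 3^(3 + 1) + 3 —bump→ 4^(4 + 1) + 4 = 1028 —(−1)→ 1027
1027 —HB4→ 4^(4 + 1) + 3 —bump→ 5^(5 + 1) + 3 = 15628 —(−1)→ 15627
15627 —HB5→ 5^(5 + 1) + 2 —bump→ 6^(6 + 1) + 2 = 279938 —(−1)→ 279937
279937 —HB6→ 6^(6 + 1) + 1 —bump→ 7^(7 + 1) + 1 = 5764802 —(−1)→ 5764801
5764801 —HB7→ 7^(7 + 1) —bump→ 8^(8 + 1) = 134217728 —(−1)→ 134217727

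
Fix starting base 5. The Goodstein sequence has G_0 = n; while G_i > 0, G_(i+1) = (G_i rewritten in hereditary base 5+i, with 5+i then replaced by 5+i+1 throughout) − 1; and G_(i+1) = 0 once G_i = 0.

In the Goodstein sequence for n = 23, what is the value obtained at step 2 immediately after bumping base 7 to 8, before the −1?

33

base 5: 23 = 4·5 + 3; at 6: 4·6 + 3 = 27; next = 26
base 6: 26 = 4·6 + 2; at 7: 4·7 + 2 = 30; next = 29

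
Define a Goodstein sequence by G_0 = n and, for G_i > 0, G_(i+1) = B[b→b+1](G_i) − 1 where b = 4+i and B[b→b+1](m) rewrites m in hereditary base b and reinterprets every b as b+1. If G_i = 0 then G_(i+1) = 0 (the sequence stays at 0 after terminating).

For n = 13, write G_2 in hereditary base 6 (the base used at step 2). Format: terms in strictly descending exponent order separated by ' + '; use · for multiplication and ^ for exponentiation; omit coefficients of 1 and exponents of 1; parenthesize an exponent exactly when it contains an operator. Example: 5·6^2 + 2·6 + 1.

base 4: 13 = 3·4 + 1; at 5: 3·5 + 1 = 16; next = 15
base 5: 15 = 3·5; at 6: 3·6 = 18; next = 17
base 6: 17 = 2·6 + 5; at 7: 2·7 + 5 = 19; next = 18

2·6 + 5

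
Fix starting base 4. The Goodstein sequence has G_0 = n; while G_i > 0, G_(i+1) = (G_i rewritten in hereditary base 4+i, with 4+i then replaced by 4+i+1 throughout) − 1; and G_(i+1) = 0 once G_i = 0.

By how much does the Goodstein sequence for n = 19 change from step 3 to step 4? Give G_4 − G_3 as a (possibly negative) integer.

14

i=0: 19 = 4^2 + 3 (b=4); 4→5: 5^2 + 3 = 28; 28−1 = 27
i=1: 27 = 5^2 + 2 (b=5); 5→6: 6^2 + 2 = 38; 38−1 = 37
i=2: 37 = 6^2 + 1 (b=6); 6→7: 7^2 + 1 = 50; 50−1 = 49
i=3: 49 = 7^2 (b=7); 7→8: 8^2 = 64; 64−1 = 63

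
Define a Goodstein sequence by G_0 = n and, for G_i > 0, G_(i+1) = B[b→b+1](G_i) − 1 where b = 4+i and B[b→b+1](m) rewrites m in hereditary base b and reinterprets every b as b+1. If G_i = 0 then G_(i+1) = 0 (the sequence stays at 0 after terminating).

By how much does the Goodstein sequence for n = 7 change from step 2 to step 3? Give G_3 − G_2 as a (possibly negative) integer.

i=0: 7 = 4 + 3 (b=4); 4→5: 5 + 3 = 8; 8−1 = 7
i=1: 7 = 5 + 2 (b=5); 5→6: 6 + 2 = 8; 8−1 = 7
i=2: 7 = 6 + 1 (b=6); 6→7: 7 + 1 = 8; 8−1 = 7

0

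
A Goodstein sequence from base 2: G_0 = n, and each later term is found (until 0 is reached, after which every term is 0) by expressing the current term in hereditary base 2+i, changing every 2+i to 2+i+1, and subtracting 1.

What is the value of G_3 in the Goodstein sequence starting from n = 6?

base 2: 6 = 2^2 + 2; at 3: 3^3 + 3 = 30; next = 29
base 3: 29 = 3^3 + 2; at 4: 4^4 + 2 = 258; next = 257
base 4: 257 = 4^4 + 1; at 5: 5^5 + 1 = 3126; next = 3125

3125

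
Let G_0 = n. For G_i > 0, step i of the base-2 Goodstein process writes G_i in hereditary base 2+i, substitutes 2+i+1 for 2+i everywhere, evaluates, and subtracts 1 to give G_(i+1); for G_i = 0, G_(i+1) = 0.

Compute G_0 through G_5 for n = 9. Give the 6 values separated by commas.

9, 81, 1023, 9842, 140743, 2471826

i=0: 9 = 2^(2 + 1) + 1 (b=2); 2→3: 3^(3 + 1) + 1 = 82; 82−1 = 81
i=1: 81 = 3^(3 + 1) (b=3); 3→4: 4^(4 + 1) = 1024; 1024−1 = 1023
i=2: 1023 = 3·4^4 + 3·4^3 + 3·4^2 + 3·4 + 3 (b=4); 4→5: 3·5^5 + 3·5^3 + 3·5^2 + 3·5 + 3 = 9843; 9843−1 = 9842
i=3: 9842 = 3·5^5 + 3·5^3 + 3·5^2 + 3·5 + 2 (b=5); 5→6: 3·6^6 + 3·6^3 + 3·6^2 + 3·6 + 2 = 140744; 140744−1 = 140743
i=4: 140743 = 3·6^6 + 3·6^3 + 3·6^2 + 3·6 + 1 (b=6); 6→7: 3·7^7 + 3·7^3 + 3·7^2 + 3·7 + 1 = 2471827; 2471827−1 = 2471826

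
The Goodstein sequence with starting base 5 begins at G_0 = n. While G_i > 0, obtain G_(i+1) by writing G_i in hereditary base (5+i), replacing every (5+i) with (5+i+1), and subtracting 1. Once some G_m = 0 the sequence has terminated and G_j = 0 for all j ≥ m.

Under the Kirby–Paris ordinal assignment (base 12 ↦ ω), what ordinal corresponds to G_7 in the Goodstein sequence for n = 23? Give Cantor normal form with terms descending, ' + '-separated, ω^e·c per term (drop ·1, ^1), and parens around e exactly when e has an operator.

ω·3 + 5

step 0: 23 = 4·5 + 3; sub 6 for 5: 4·6 + 3; = 27; G_1 = 27−1 = 26
step 1: 26 = 4·6 + 2; sub 7 for 6: 4·7 + 2; = 30; G_2 = 30−1 = 29
step 2: 29 = 4·7 + 1; sub 8 for 7: 4·8 + 1; = 33; G_3 = 33−1 = 32
step 3: 32 = 4·8; sub 9 for 8: 4·9; = 36; G_4 = 36−1 = 35
step 4: 35 = 3·9 + 8; sub 10 for 9: 3·10 + 8; = 38; G_5 = 38−1 = 37
step 5: 37 = 3·10 + 7; sub 11 for 10: 3·11 + 7; = 40; G_6 = 40−1 = 39
step 6: 39 = 3·11 + 6; sub 12 for 11: 3·12 + 6; = 42; G_7 = 42−1 = 41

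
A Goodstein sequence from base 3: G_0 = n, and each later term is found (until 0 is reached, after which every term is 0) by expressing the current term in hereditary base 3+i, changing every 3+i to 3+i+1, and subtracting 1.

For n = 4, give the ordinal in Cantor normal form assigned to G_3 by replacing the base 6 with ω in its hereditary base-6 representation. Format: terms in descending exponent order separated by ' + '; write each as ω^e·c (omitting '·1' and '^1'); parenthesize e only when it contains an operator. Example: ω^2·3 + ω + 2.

3

(0) 4|_3 = 3 + 1 ↦ 4 + 1|_4 = 5 ⇒ 4
(1) 4|_4 = 4 ↦ 5|_5 = 5 ⇒ 4
(2) 4|_5 = 4 ↦ 4|_6 = 4 ⇒ 3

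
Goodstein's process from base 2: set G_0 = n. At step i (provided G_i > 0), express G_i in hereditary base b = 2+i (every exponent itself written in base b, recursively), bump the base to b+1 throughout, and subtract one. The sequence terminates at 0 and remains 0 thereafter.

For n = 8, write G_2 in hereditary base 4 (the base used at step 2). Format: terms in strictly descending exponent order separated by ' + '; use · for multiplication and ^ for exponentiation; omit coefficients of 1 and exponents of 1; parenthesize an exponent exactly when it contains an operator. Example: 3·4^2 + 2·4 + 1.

G_0=8  [base 2] 2^(2 + 1)  →[2↦3]→  3^(3 + 1) = 81  −1 ⇒ G_1=80
G_1=80  [base 3] 2·3^3 + 2·3^2 + 2·3 + 2  →[3↦4]→  2·4^4 + 2·4^2 + 2·4 + 2 = 554  −1 ⇒ G_2=553
G_2=553  [base 4] 2·4^4 + 2·4^2 + 2·4 + 1  →[4↦5]→  2·5^5 + 2·5^2 + 2·5 + 1 = 6311  −1 ⇒ G_3=6310

2·4^4 + 2·4^2 + 2·4 + 1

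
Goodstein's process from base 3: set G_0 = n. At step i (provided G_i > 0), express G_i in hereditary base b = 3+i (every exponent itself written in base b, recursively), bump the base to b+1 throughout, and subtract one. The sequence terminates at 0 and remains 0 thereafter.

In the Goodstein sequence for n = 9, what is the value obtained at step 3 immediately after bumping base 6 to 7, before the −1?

22

9 —HB3→ 3^2 —bump→ 4^2 = 16 —(−1)→ 15
15 —HB4→ 3·4 + 3 —bump→ 3·5 + 3 = 18 —(−1)→ 17
17 —HB5→ 3·5 + 2 —bump→ 3·6 + 2 = 20 —(−1)→ 19
19 —HB6→ 3·6 + 1 —bump→ 3·7 + 1 = 22 —(−1)→ 21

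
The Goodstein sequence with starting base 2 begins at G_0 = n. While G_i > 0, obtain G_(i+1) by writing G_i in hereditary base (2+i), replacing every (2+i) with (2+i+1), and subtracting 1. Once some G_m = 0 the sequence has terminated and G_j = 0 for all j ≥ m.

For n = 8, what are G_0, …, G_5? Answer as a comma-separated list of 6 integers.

8, 80, 553, 6310, 93395, 1647195

base 2: 8 = 2^(2 + 1); at 3: 3^(3 + 1) = 81; next = 80
base 3: 80 = 2·3^3 + 2·3^2 + 2·3 + 2; at 4: 2·4^4 + 2·4^2 + 2·4 + 2 = 554; next = 553
base 4: 553 = 2·4^4 + 2·4^2 + 2·4 + 1; at 5: 2·5^5 + 2·5^2 + 2·5 + 1 = 6311; next = 6310
base 5: 6310 = 2·5^5 + 2·5^2 + 2·5; at 6: 2·6^6 + 2·6^2 + 2·6 = 93396; next = 93395
base 6: 93395 = 2·6^6 + 2·6^2 + 6 + 5; at 7: 2·7^7 + 2·7^2 + 7 + 5 = 1647196; next = 1647195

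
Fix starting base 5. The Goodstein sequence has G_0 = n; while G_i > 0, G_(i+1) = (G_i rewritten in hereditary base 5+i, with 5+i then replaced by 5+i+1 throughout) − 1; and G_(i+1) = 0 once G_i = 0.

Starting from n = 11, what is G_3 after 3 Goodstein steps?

13

base 5: 11 = 2·5 + 1; at 6: 2·6 + 1 = 13; next = 12
base 6: 12 = 2·6; at 7: 2·7 = 14; next = 13
base 7: 13 = 7 + 6; at 8: 8 + 6 = 14; next = 13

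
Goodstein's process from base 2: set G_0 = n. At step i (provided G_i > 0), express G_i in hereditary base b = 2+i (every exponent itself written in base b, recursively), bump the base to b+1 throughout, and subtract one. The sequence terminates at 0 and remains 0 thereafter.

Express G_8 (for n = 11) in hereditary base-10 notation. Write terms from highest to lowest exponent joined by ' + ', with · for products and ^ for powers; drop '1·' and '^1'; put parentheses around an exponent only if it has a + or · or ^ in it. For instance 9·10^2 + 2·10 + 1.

i=0: 11 = 2^(2 + 1) + 2 + 1 (b=2); 2→3: 3^(3 + 1) + 3 + 1 = 85; 85−1 = 84
i=1: 84 = 3^(3 + 1) + 3 (b=3); 3→4: 4^(4 + 1) + 4 = 1028; 1028−1 = 1027
i=2: 1027 = 4^(4 + 1) + 3 (b=4); 4→5: 5^(5 + 1) + 3 = 15628; 15628−1 = 15627
i=3: 15627 = 5^(5 + 1) + 2 (b=5); 5→6: 6^(6 + 1) + 2 = 279938; 279938−1 = 279937
i=4: 279937 = 6^(6 + 1) + 1 (b=6); 6→7: 7^(7 + 1) + 1 = 5764802; 5764802−1 = 5764801
i=5: 5764801 = 7^(7 + 1) (b=7); 7→8: 8^(8 + 1) = 134217728; 134217728−1 = 134217727
i=6: 134217727 = 7·8^8 + 7·8^7 + 7·8^6 + 7·8^5 + 7·8^4 + 7·8^3 + 7·8^2 + 7·8 + 7 (b=8); 8→9: 7·9^9 + 7·9^7 + 7·9^6 + 7·9^5 + 7·9^4 + 7·9^3 + 7·9^2 + 7·9 + 7 = 2749609303; 2749609303−1 = 2749609302
i=7: 2749609302 = 7·9^9 + 7·9^7 + 7·9^6 + 7·9^5 + 7·9^4 + 7·9^3 + 7·9^2 + 7·9 + 6 (b=9); 9→10: 7·10^10 + 7·10^7 + 7·10^6 + 7·10^5 + 7·10^4 + 7·10^3 + 7·10^2 + 7·10 + 6 = 70077777776; 70077777776−1 = 70077777775

7·10^10 + 7·10^7 + 7·10^6 + 7·10^5 + 7·10^4 + 7·10^3 + 7·10^2 + 7·10 + 5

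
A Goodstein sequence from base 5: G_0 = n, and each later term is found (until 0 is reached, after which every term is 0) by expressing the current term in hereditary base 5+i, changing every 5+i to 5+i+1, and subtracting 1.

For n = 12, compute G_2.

(0) 12|_5 = 2·5 + 2 ↦ 2·6 + 2|_6 = 14 ⇒ 13
(1) 13|_6 = 2·6 + 1 ↦ 2·7 + 1|_7 = 15 ⇒ 14

14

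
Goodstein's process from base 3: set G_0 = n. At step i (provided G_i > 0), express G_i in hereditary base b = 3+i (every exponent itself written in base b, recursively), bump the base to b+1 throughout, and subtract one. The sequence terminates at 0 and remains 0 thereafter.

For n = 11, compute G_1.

17

step 0: 11 = 3^2 + 2; sub 4 for 3: 4^2 + 2; = 18; G_1 = 18−1 = 17
step 1: 17 = 4^2 + 1; sub 5 for 4: 5^2 + 1; = 26; G_2 = 26−1 = 25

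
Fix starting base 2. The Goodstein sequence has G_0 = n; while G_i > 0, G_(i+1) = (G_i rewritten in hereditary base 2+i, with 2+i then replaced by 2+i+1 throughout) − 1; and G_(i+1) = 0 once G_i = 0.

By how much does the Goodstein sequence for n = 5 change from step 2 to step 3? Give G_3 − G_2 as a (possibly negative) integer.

base 2: 5 = 2^2 + 1; at 3: 3^3 + 1 = 28; next = 27
base 3: 27 = 3^3; at 4: 4^4 = 256; next = 255
base 4: 255 = 3·4^3 + 3·4^2 + 3·4 + 3; at 5: 3·5^3 + 3·5^2 + 3·5 + 3 = 468; next = 467

212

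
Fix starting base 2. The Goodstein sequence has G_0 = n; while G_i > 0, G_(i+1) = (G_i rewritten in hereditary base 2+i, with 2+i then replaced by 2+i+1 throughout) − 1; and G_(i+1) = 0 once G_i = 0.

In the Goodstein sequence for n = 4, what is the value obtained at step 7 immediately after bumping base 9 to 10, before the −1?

212

[0] 4 ≡ 2^2 (base 2). Lift 3: 27. −1: 26.
[1] 26 ≡ 2·3^2 + 2·3 + 2 (base 3). Lift 4: 42. −1: 41.
[2] 41 ≡ 2·4^2 + 2·4 + 1 (base 4). Lift 5: 61. −1: 60.
[3] 60 ≡ 2·5^2 + 2·5 (base 5). Lift 6: 84. −1: 83.
[4] 83 ≡ 2·6^2 + 6 + 5 (base 6). Lift 7: 110. −1: 109.
[5] 109 ≡ 2·7^2 + 7 + 4 (base 7). Lift 8: 140. −1: 139.
[6] 139 ≡ 2·8^2 + 8 + 3 (base 8). Lift 9: 174. −1: 173.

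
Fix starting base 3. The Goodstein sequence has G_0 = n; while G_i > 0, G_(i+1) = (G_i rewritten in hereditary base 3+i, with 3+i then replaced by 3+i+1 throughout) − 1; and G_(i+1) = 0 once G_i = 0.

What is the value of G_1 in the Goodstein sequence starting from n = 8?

9

G_0 = 8. HB_3(8) = 2·3 + 2. Bump = 10. G_1 = 9.
G_1 = 9. HB_4(9) = 2·4 + 1. Bump = 11. G_2 = 10.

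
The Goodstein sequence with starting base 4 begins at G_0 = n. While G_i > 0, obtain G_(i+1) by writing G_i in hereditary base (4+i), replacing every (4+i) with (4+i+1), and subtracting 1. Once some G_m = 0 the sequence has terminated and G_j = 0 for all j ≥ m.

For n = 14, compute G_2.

step 0: 14 = 3·4 + 2; sub 5 for 4: 3·5 + 2; = 17; G_1 = 17−1 = 16
step 1: 16 = 3·5 + 1; sub 6 for 5: 3·6 + 1; = 19; G_2 = 19−1 = 18
step 2: 18 = 3·6; sub 7 for 6: 3·7; = 21; G_3 = 21−1 = 20

18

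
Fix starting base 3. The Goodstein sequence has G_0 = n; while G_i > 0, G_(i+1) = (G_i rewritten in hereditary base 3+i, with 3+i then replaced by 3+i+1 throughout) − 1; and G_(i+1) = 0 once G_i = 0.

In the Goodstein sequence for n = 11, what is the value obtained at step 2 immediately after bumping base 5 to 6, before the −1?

36

G_0=11  [base 3] 3^2 + 2  →[3↦4]→  4^2 + 2 = 18  −1 ⇒ G_1=17
G_1=17  [base 4] 4^2 + 1  →[4↦5]→  5^2 + 1 = 26  −1 ⇒ G_2=25
G_2=25  [base 5] 5^2  →[5↦6]→  6^2 = 36  −1 ⇒ G_3=35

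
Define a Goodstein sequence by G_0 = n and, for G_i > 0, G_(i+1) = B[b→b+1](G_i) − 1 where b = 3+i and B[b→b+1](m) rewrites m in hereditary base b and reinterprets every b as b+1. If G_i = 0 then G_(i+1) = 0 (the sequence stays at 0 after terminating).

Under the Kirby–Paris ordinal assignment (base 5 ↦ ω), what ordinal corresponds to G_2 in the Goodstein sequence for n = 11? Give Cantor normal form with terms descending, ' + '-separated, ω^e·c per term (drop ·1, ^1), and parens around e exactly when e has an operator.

G_0 = 11. HB_3(11) = 3^2 + 2. Bump = 18. G_1 = 17.
G_1 = 17. HB_4(17) = 4^2 + 1. Bump = 26. G_2 = 25.
G_2 = 25. HB_5(25) = 5^2. Bump = 36. G_3 = 35.

ω^2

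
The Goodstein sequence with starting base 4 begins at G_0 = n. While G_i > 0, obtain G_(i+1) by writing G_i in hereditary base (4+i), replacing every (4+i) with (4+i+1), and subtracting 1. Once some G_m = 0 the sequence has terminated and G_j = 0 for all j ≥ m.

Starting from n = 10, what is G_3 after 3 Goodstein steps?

13

(0) 10|_4 = 2·4 + 2 ↦ 2·5 + 2|_5 = 12 ⇒ 11
(1) 11|_5 = 2·5 + 1 ↦ 2·6 + 1|_6 = 13 ⇒ 12
(2) 12|_6 = 2·6 ↦ 2·7|_7 = 14 ⇒ 13
(3) 13|_7 = 7 + 6 ↦ 8 + 6|_8 = 14 ⇒ 13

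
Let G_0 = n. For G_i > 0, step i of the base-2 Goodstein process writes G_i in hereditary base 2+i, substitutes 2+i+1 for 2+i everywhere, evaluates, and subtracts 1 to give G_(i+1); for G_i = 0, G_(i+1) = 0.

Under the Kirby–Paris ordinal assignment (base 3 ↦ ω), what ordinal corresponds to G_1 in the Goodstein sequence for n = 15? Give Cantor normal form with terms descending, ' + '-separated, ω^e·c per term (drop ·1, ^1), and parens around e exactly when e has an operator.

ω^(ω + 1) + ω^ω + ω

step 0: 15 = 2^(2 + 1) + 2^2 + 2 + 1; sub 3 for 2: 3^(3 + 1) + 3^3 + 3 + 1; = 112; G_1 = 112−1 = 111
step 1: 111 = 3^(3 + 1) + 3^3 + 3; sub 4 for 3: 4^(4 + 1) + 4^4 + 4; = 1284; G_2 = 1284−1 = 1283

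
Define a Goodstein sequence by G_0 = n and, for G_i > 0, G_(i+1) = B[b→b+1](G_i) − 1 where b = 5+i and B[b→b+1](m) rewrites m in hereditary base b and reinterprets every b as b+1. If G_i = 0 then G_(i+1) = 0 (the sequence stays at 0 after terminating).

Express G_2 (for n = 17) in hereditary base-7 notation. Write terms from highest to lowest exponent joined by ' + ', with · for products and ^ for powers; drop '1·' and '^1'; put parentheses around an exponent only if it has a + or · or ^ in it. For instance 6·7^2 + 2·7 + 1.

3·7

G_0 = 17. HB_5(17) = 3·5 + 2. Bump = 20. G_1 = 19.
G_1 = 19. HB_6(19) = 3·6 + 1. Bump = 22. G_2 = 21.
G_2 = 21. HB_7(21) = 3·7. Bump = 24. G_3 = 23.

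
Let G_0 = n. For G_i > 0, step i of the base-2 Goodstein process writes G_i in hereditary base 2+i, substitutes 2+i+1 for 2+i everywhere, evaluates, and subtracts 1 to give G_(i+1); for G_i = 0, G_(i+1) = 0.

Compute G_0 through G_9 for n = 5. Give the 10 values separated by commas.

5, 27, 255, 467, 775, 1197, 1751, 2454, 3325, 4382

5 —HB2→ 2^2 + 1 —bump→ 3^3 + 1 = 28 —(−1)→ 27
27 —HB3→ 3^3 —bump→ 4^4 = 256 —(−1)→ 255
255 —HB4→ 3·4^3 + 3·4^2 + 3·4 + 3 —bump→ 3·5^3 + 3·5^2 + 3·5 + 3 = 468 —(−1)→ 467
467 —HB5→ 3·5^3 + 3·5^2 + 3·5 + 2 —bump→ 3·6^3 + 3·6^2 + 3·6 + 2 = 776 —(−1)→ 775
775 —HB6→ 3·6^3 + 3·6^2 + 3·6 + 1 —bump→ 3·7^3 + 3·7^2 + 3·7 + 1 = 1198 —(−1)→ 1197
1197 —HB7→ 3·7^3 + 3·7^2 + 3·7 —bump→ 3·8^3 + 3·8^2 + 3·8 = 1752 —(−1)→ 1751
1751 —HB8→ 3·8^3 + 3·8^2 + 2·8 + 7 —bump→ 3·9^3 + 3·9^2 + 2·9 + 7 = 2455 —(−1)→ 2454
2454 —HB9→ 3·9^3 + 3·9^2 + 2·9 + 6 —bump→ 3·10^3 + 3·10^2 + 2·10 + 6 = 3326 —(−1)→ 3325
3325 —HB10→ 3·10^3 + 3·10^2 + 2·10 + 5 —bump→ 3·11^3 + 3·11^2 + 2·11 + 5 = 4383 —(−1)→ 4382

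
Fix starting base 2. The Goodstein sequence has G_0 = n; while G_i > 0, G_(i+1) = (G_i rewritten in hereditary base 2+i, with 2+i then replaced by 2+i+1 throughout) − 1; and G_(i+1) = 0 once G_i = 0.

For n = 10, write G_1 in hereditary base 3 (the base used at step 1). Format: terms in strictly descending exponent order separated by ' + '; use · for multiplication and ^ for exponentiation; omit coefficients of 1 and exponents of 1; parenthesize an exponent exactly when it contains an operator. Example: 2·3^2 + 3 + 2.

G_0=10  [base 2] 2^(2 + 1) + 2  →[2↦3]→  3^(3 + 1) + 3 = 84  −1 ⇒ G_1=83
G_1=83  [base 3] 3^(3 + 1) + 2  →[3↦4]→  4^(4 + 1) + 2 = 1026  −1 ⇒ G_2=1025

3^(3 + 1) + 2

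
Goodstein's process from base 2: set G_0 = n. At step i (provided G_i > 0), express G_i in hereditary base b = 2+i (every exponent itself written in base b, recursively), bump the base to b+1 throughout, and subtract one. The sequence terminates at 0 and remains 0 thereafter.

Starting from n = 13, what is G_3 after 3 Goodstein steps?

base 2: 13 = 2^(2 + 1) + 2^2 + 1; at 3: 3^(3 + 1) + 3^3 + 1 = 109; next = 108
base 3: 108 = 3^(3 + 1) + 3^3; at 4: 4^(4 + 1) + 4^4 = 1280; next = 1279
base 4: 1279 = 4^(4 + 1) + 3·4^3 + 3·4^2 + 3·4 + 3; at 5: 5^(5 + 1) + 3·5^3 + 3·5^2 + 3·5 + 3 = 16093; next = 16092
base 5: 16092 = 5^(5 + 1) + 3·5^3 + 3·5^2 + 3·5 + 2; at 6: 6^(6 + 1) + 3·6^3 + 3·6^2 + 3·6 + 2 = 280712; next = 280711

16092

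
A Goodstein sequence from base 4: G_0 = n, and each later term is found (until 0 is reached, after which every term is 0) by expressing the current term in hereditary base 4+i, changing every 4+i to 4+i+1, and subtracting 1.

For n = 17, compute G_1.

(0) 17|_4 = 4^2 + 1 ↦ 5^2 + 1|_5 = 26 ⇒ 25
(1) 25|_5 = 5^2 ↦ 6^2|_6 = 36 ⇒ 35

25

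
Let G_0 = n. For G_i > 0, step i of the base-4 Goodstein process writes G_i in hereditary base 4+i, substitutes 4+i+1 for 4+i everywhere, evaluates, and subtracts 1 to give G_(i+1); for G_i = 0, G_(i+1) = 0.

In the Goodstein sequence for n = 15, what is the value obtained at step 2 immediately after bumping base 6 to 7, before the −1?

22

G_0 = 15. HB_4(15) = 3·4 + 3. Bump = 18. G_1 = 17.
G_1 = 17. HB_5(17) = 3·5 + 2. Bump = 20. G_2 = 19.
G_2 = 19. HB_6(19) = 3·6 + 1. Bump = 22. G_3 = 21.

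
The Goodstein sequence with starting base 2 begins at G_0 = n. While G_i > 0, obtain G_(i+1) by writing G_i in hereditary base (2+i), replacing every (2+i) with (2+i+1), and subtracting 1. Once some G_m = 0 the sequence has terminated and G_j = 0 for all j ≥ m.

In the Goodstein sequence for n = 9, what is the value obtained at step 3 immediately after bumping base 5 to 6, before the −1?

140744

[0] 9 ≡ 2^(2 + 1) + 1 (base 2). Lift 3: 82. −1: 81.
[1] 81 ≡ 3^(3 + 1) (base 3). Lift 4: 1024. −1: 1023.
[2] 1023 ≡ 3·4^4 + 3·4^3 + 3·4^2 + 3·4 + 3 (base 4). Lift 5: 9843. −1: 9842.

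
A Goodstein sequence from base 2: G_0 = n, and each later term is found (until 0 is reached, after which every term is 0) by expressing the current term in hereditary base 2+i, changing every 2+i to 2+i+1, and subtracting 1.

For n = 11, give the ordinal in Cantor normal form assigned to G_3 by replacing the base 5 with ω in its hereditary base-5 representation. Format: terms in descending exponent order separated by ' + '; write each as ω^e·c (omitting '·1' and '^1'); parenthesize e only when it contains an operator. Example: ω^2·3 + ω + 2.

ω^(ω + 1) + 2

11 —HB2→ 2^(2 + 1) + 2 + 1 —bump→ 3^(3 + 1) + 3 + 1 = 85 —(−1)→ 84
84 —HB3→ 3^(3 + 1) + 3 —bump→ 4^(4 + 1) + 4 = 1028 —(−1)→ 1027
1027 —HB4→ 4^(4 + 1) + 3 —bump→ 5^(5 + 1) + 3 = 15628 —(−1)→ 15627
15627 —HB5→ 5^(5 + 1) + 2 —bump→ 6^(6 + 1) + 2 = 279938 —(−1)→ 279937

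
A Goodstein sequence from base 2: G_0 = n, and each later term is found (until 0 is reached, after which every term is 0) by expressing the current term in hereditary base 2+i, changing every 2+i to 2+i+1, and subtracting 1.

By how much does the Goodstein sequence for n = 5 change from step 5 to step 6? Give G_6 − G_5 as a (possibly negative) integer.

554

[0] 5 ≡ 2^2 + 1 (base 2). Lift 3: 28. −1: 27.
[1] 27 ≡ 3^3 (base 3). Lift 4: 256. −1: 255.
[2] 255 ≡ 3·4^3 + 3·4^2 + 3·4 + 3 (base 4). Lift 5: 468. −1: 467.
[3] 467 ≡ 3·5^3 + 3·5^2 + 3·5 + 2 (base 5). Lift 6: 776. −1: 775.
[4] 775 ≡ 3·6^3 + 3·6^2 + 3·6 + 1 (base 6). Lift 7: 1198. −1: 1197.
[5] 1197 ≡ 3·7^3 + 3·7^2 + 3·7 (base 7). Lift 8: 1752. −1: 1751.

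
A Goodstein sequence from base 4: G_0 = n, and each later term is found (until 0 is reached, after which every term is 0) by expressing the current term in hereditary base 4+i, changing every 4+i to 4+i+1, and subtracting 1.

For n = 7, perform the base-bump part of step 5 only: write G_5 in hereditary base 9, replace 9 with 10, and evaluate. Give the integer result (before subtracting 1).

G_0=7  [base 4] 4 + 3  →[4↦5]→  5 + 3 = 8  −1 ⇒ G_1=7
G_1=7  [base 5] 5 + 2  →[5↦6]→  6 + 2 = 8  −1 ⇒ G_2=7
G_2=7  [base 6] 6 + 1  →[6↦7]→  7 + 1 = 8  −1 ⇒ G_3=7
G_3=7  [base 7] 7  →[7↦8]→  8 = 8  −1 ⇒ G_4=7
G_4=7  [base 8] 7  →[8↦9]→  7 = 7  −1 ⇒ G_5=6
G_5=6  [base 9] 6  →[9↦10]→  6 = 6  −1 ⇒ G_6=5

6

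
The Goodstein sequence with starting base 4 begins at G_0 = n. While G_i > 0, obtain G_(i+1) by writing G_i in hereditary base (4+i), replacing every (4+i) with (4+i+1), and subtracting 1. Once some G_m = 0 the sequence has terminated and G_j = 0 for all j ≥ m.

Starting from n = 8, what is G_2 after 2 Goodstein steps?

9

(0) 8|_4 = 2·4 ↦ 2·5|_5 = 10 ⇒ 9
(1) 9|_5 = 5 + 4 ↦ 6 + 4|_6 = 10 ⇒ 9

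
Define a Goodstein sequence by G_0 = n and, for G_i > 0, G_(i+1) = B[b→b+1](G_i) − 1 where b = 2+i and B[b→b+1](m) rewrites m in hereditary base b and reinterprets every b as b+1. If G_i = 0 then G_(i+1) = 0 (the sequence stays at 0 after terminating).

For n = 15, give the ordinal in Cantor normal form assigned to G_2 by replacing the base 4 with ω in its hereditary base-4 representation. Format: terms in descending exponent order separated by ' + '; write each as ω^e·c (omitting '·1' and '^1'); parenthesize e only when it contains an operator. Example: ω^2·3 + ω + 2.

ω^(ω + 1) + ω^ω + 3

base 2: 15 = 2^(2 + 1) + 2^2 + 2 + 1; at 3: 3^(3 + 1) + 3^3 + 3 + 1 = 112; next = 111
base 3: 111 = 3^(3 + 1) + 3^3 + 3; at 4: 4^(4 + 1) + 4^4 + 4 = 1284; next = 1283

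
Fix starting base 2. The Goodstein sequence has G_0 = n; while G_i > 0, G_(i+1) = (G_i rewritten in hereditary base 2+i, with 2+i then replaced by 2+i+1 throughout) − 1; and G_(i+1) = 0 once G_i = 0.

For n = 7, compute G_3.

i=0: 7 = 2^2 + 2 + 1 (b=2); 2→3: 3^3 + 3 + 1 = 31; 31−1 = 30
i=1: 30 = 3^3 + 3 (b=3); 3→4: 4^4 + 4 = 260; 260−1 = 259
i=2: 259 = 4^4 + 3 (b=4); 4→5: 5^5 + 3 = 3128; 3128−1 = 3127
i=3: 3127 = 5^5 + 2 (b=5); 5→6: 6^6 + 2 = 46658; 46658−1 = 46657

3127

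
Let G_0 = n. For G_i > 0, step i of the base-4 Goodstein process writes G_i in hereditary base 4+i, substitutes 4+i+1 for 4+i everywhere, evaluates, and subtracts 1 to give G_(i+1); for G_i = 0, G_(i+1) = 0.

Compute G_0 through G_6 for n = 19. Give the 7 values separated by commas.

19, 27, 37, 49, 63, 69, 75

step 0: 19 = 4^2 + 3; sub 5 for 4: 5^2 + 3; = 28; G_1 = 28−1 = 27
step 1: 27 = 5^2 + 2; sub 6 for 5: 6^2 + 2; = 38; G_2 = 38−1 = 37
step 2: 37 = 6^2 + 1; sub 7 for 6: 7^2 + 1; = 50; G_3 = 50−1 = 49
step 3: 49 = 7^2; sub 8 for 7: 8^2; = 64; G_4 = 64−1 = 63
step 4: 63 = 7·8 + 7; sub 9 for 8: 7·9 + 7; = 70; G_5 = 70−1 = 69
step 5: 69 = 7·9 + 6; sub 10 for 9: 7·10 + 6; = 76; G_6 = 76−1 = 75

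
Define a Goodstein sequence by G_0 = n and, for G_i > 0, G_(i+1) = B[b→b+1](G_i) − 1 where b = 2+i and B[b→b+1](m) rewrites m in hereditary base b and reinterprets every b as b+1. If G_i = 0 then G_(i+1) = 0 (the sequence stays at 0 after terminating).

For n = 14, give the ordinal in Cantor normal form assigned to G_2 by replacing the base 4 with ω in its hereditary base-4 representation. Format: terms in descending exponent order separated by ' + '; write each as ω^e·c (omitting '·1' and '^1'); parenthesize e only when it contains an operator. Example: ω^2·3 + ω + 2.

base 2: 14 = 2^(2 + 1) + 2^2 + 2; at 3: 3^(3 + 1) + 3^3 + 3 = 111; next = 110
base 3: 110 = 3^(3 + 1) + 3^3 + 2; at 4: 4^(4 + 1) + 4^4 + 2 = 1282; next = 1281

ω^(ω + 1) + ω^ω + 1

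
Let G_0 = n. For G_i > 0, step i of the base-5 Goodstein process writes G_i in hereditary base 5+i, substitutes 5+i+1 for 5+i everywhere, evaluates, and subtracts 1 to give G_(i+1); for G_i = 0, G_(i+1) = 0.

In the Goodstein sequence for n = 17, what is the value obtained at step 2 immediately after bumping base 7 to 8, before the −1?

G_0 = 17. HB_5(17) = 3·5 + 2. Bump = 20. G_1 = 19.
G_1 = 19. HB_6(19) = 3·6 + 1. Bump = 22. G_2 = 21.

24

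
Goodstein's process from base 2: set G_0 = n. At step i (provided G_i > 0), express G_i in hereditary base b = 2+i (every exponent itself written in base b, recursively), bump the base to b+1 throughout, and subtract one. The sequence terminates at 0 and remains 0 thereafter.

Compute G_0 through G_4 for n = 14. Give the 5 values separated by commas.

G_0 = 14. HB_2(14) = 2^(2 + 1) + 2^2 + 2. Bump = 111. G_1 = 110.
G_1 = 110. HB_3(110) = 3^(3 + 1) + 3^3 + 2. Bump = 1282. G_2 = 1281.
G_2 = 1281. HB_4(1281) = 4^(4 + 1) + 4^4 + 1. Bump = 18751. G_3 = 18750.
G_3 = 18750. HB_5(18750) = 5^(5 + 1) + 5^5. Bump = 326592. G_4 = 326591.

14, 110, 1281, 18750, 326591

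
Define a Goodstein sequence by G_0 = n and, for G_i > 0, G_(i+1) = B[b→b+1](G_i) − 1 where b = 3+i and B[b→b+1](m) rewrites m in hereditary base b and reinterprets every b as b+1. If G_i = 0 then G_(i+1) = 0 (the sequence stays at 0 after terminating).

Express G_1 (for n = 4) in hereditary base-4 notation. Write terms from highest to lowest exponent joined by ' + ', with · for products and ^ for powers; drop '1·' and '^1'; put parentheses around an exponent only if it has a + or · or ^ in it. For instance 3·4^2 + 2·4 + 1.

[0] 4 ≡ 3 + 1 (base 3). Lift 4: 5. −1: 4.
[1] 4 ≡ 4 (base 4). Lift 5: 5. −1: 4.

4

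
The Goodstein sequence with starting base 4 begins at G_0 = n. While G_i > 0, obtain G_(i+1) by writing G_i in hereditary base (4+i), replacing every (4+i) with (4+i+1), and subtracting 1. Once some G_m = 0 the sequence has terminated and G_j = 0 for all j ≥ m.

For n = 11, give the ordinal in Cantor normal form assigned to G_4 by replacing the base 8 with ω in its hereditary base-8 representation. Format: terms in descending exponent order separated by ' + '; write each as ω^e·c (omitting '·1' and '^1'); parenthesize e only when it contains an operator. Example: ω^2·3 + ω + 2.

ω + 7

[0] 11 ≡ 2·4 + 3 (base 4). Lift 5: 13. −1: 12.
[1] 12 ≡ 2·5 + 2 (base 5). Lift 6: 14. −1: 13.
[2] 13 ≡ 2·6 + 1 (base 6). Lift 7: 15. −1: 14.
[3] 14 ≡ 2·7 (base 7). Lift 8: 16. −1: 15.
[4] 15 ≡ 8 + 7 (base 8). Lift 9: 16. −1: 15.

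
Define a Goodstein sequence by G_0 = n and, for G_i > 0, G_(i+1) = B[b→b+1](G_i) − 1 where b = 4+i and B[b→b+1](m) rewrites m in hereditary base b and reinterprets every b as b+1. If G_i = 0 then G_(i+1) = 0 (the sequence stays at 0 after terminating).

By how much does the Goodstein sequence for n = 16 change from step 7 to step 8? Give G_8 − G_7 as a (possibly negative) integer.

16 —HB4→ 4^2 —bump→ 5^2 = 25 —(−1)→ 24
24 —HB5→ 4·5 + 4 —bump→ 4·6 + 4 = 28 —(−1)→ 27
27 —HB6→ 4·6 + 3 —bump→ 4·7 + 3 = 31 —(−1)→ 30
30 —HB7→ 4·7 + 2 —bump→ 4·8 + 2 = 34 —(−1)→ 33
33 —HB8→ 4·8 + 1 —bump→ 4·9 + 1 = 37 —(−1)→ 36
36 —HB9→ 4·9 —bump→ 4·10 = 40 —(−1)→ 39
39 —HB10→ 3·10 + 9 —bump→ 3·11 + 9 = 42 —(−1)→ 41
41 —HB11→ 3·11 + 8 —bump→ 3·12 + 8 = 44 —(−1)→ 43

2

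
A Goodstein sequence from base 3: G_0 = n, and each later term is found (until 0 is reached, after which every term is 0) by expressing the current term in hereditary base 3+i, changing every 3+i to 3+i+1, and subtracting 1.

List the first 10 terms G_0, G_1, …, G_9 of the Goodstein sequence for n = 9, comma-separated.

9, 15, 17, 19, 21, 23, 24, 25, 26, 27

G_0 = 9. HB_3(9) = 3^2. Bump = 16. G_1 = 15.
G_1 = 15. HB_4(15) = 3·4 + 3. Bump = 18. G_2 = 17.
G_2 = 17. HB_5(17) = 3·5 + 2. Bump = 20. G_3 = 19.
G_3 = 19. HB_6(19) = 3·6 + 1. Bump = 22. G_4 = 21.
G_4 = 21. HB_7(21) = 3·7. Bump = 24. G_5 = 23.
G_5 = 23. HB_8(23) = 2·8 + 7. Bump = 25. G_6 = 24.
G_6 = 24. HB_9(24) = 2·9 + 6. Bump = 26. G_7 = 25.
G_7 = 25. HB_10(25) = 2·10 + 5. Bump = 27. G_8 = 26.
G_8 = 26. HB_11(26) = 2·11 + 4. Bump = 28. G_9 = 27.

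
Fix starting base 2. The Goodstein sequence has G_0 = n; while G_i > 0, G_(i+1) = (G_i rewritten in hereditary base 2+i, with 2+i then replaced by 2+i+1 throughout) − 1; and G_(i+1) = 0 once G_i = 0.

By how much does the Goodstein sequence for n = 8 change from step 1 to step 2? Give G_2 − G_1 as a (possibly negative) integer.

473

G_0 = 8. HB_2(8) = 2^(2 + 1). Bump = 81. G_1 = 80.
G_1 = 80. HB_3(80) = 2·3^3 + 2·3^2 + 2·3 + 2. Bump = 554. G_2 = 553.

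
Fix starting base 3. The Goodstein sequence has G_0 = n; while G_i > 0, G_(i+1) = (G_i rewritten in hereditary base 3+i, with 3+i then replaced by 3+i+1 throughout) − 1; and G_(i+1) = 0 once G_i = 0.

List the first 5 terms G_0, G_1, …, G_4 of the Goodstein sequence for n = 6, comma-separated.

6, 7, 7, 7, 7

[0] 6 ≡ 2·3 (base 3). Lift 4: 8. −1: 7.
[1] 7 ≡ 4 + 3 (base 4). Lift 5: 8. −1: 7.
[2] 7 ≡ 5 + 2 (base 5). Lift 6: 8. −1: 7.
[3] 7 ≡ 6 + 1 (base 6). Lift 7: 8. −1: 7.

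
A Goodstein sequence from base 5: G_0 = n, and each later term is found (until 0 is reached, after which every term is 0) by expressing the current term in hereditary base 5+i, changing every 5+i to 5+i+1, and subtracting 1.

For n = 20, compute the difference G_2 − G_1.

i=0: 20 = 4·5 (b=5); 5→6: 4·6 = 24; 24−1 = 23
i=1: 23 = 3·6 + 5 (b=6); 6→7: 3·7 + 5 = 26; 26−1 = 25

2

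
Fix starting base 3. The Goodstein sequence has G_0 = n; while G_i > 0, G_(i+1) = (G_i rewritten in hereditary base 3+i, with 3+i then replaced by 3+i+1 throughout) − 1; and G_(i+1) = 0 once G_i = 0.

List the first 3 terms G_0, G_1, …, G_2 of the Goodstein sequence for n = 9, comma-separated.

9, 15, 17

i=0: 9 = 3^2 (b=3); 3→4: 4^2 = 16; 16−1 = 15
i=1: 15 = 3·4 + 3 (b=4); 4→5: 3·5 + 3 = 18; 18−1 = 17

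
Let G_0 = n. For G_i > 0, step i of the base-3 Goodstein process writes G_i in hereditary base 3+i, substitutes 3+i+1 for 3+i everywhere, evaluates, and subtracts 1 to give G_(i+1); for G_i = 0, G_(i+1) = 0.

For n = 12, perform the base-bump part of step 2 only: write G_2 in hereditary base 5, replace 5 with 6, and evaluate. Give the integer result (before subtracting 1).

38

12 —HB3→ 3^2 + 3 —bump→ 4^2 + 4 = 20 —(−1)→ 19
19 —HB4→ 4^2 + 3 —bump→ 5^2 + 3 = 28 —(−1)→ 27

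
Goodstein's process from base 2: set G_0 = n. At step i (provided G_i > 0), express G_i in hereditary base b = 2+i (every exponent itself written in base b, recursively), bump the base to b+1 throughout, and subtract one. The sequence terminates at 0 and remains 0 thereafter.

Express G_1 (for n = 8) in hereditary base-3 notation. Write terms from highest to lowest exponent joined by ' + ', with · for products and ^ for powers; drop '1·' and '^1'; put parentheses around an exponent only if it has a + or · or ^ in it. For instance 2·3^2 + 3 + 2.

2·3^3 + 2·3^2 + 2·3 + 2

G_0=8  [base 2] 2^(2 + 1)  →[2↦3]→  3^(3 + 1) = 81  −1 ⇒ G_1=80
G_1=80  [base 3] 2·3^3 + 2·3^2 + 2·3 + 2  →[3↦4]→  2·4^4 + 2·4^2 + 2·4 + 2 = 554  −1 ⇒ G_2=553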